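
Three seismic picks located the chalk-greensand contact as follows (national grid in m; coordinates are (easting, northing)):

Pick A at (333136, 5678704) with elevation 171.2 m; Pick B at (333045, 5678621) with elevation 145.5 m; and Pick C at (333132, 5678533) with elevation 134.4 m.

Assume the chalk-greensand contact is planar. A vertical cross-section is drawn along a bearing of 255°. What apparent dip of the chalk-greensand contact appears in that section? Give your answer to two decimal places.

Let the plane be z = a·E + b·N + c.
Pick B−Pick A: −91a − 83b = −25.7;  Pick C−Pick A: −4a − 171b = −36.8.
Solving gives a = 0.08801, b = 0.21315.
Unit vector along 255° is (sin 255°, cos 255°) = (-0.9659, -0.2588).
Slope in that direction = a·(-0.9659) + b·(-0.2588) = −0.14018.
Apparent dip = arctan|0.14018| = 7.98° (true dip is 13.0°, so apparent ≤ true as expected).

7.98°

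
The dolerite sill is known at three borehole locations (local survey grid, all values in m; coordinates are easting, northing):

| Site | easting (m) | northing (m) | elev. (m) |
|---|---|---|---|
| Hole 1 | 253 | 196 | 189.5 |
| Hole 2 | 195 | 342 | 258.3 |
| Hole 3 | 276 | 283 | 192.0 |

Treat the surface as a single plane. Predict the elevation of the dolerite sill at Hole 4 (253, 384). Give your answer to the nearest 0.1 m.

228.1 m

Let the plane be z = a·easting + b·northing + c.
Hole 2−Hole 1: −58a + 146b = 68.8;  Hole 3−Hole 1: 23a + 87b = 2.5.
Solving gives a = −0.66880, b = 0.20554.
Then c = 189.5 − a·253 − b·196 = 318.42.
At (253, 384): z = −169.2 + 78.9 + 318.42 = 228.1 m.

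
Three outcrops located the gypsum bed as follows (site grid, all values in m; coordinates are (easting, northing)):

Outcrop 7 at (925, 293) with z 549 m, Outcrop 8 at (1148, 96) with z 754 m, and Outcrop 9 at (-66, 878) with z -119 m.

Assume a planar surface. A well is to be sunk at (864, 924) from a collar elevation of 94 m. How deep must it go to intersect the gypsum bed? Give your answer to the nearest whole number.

Two edge vectors: Outcrop 7→Outcrop 8 = (223, -197, 205), Outcrop 7→Outcrop 9 = (-991, 585, -668).
Normal n = (Outcrop 7→Outcrop 8) × (Outcrop 7→Outcrop 9) = (11671, -54191, -64772).
So ∂z/∂E = −n_x/n_z = 0.18019 and ∂z/∂N = −n_y/n_z = −0.83664.
Intercept c from Outcrop 7: 549 − 166.67 + 245.14 = 627.46.
At (864, 924): z_contact = 155.7 − 773.1 + 627.46 = 10.1 m.
Depth below ground = 94 − 10.1 = 84 m.

84 m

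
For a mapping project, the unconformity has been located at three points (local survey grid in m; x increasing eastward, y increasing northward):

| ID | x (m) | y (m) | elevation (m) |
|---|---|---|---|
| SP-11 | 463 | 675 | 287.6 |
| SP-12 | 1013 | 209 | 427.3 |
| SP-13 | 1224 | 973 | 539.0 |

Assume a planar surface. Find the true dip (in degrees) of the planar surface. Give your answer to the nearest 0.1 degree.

Two edge vectors: SP-11→SP-12 = (550, -466, 139.7), SP-11→SP-13 = (761, 298, 251.4).
Normal n = (SP-11→SP-12) × (SP-11→SP-13) = (-158783, -31958.3, 518526).
So ∂z/∂x = −n_x/n_z = 0.30622 and ∂z/∂y = −n_y/n_z = 0.06163.
Gradient magnitude |∇z| = √(a² + b²) = √(0.09377 + 0.00380) = 0.31236.
True dip = arctan(0.31236) = 17.3°, dipping toward WSW (azimuth ≈ 259°).

17.3°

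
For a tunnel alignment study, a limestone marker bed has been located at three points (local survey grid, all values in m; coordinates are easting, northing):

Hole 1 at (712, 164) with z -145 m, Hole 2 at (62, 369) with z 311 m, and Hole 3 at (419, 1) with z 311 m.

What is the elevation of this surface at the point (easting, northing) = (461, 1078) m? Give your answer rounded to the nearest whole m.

Two edge vectors: Hole 1→Hole 2 = (-650, 205, 456), Hole 1→Hole 3 = (-293, -163, 456).
Normal n = (Hole 1→Hole 2) × (Hole 1→Hole 3) = (167808, 162792, 166015).
So ∂z/∂easting = −n_x/n_z = −1.01080 and ∂z/∂northing = −n_y/n_z = −0.98059.
Intercept c from Hole 1: -145 + 719.69 + 160.82 = 735.51.
At (461, 1078): z = −466.0 − 1057.1 + 735.51 = -787.5 m.

-788 m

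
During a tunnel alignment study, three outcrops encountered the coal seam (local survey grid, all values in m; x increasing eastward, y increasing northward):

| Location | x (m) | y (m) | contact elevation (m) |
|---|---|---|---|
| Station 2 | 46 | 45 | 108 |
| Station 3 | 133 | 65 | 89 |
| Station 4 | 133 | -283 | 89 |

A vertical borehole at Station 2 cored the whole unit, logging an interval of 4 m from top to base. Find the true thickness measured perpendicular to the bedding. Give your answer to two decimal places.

3.91 m

Two edge vectors: Station 2→Station 3 = (87, 20, -19), Station 2→Station 4 = (87, -328, -19).
Normal n = (Station 2→Station 3) × (Station 2→Station 4) = (-6612, 0, -30276).
So ∂z/∂x = −n_x/n_z = −0.21839 and ∂z/∂y = −n_y/n_z = 0.00000.
|∇z| = √(a²+b²) = 0.21839, so dip δ = arctan(0.21839) = 12.32°.
True thickness = vertical thickness × cos δ = 4 × cos 12.32° = 3.91 m.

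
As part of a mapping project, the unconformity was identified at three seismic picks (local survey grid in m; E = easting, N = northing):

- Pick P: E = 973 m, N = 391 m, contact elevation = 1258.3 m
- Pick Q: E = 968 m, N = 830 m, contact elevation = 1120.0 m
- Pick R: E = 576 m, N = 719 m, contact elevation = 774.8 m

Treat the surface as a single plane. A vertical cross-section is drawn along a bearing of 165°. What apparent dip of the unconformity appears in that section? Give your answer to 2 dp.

28.54°

Two edge vectors: Pick P→Pick Q = (-5, 439, -138.3), Pick P→Pick R = (-397, 328, -483.5).
Normal n = (Pick P→Pick Q) × (Pick P→Pick R) = (-166894.1, 52487.6, 172643).
So ∂z/∂E = −n_x/n_z = 0.96670 and ∂z/∂N = −n_y/n_z = −0.30402.
Unit vector along 165° is (sin 165°, cos 165°) = (0.2588, -0.9659).
Slope in that direction = a·(0.2588) + b·(-0.9659) = 0.54387.
Apparent dip = arctan|0.54387| = 28.54° (true dip is 45.4°, so apparent ≤ true as expected).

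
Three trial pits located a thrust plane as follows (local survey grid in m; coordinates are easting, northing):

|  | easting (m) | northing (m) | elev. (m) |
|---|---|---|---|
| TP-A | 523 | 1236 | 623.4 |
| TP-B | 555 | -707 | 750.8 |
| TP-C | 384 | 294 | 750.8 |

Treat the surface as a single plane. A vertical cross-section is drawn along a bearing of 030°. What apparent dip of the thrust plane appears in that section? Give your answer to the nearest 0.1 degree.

15.4°

Let the plane be z = a·easting + b·northing + c.
TP-B−TP-A: 32a − 1943b = 127.4;  TP-C−TP-A: −139a − 942b = 127.4.
Solving gives a = −0.42478, b = −0.07256.
Unit vector along 030° is (sin 30°, cos 30°) = (0.5000, 0.8660).
Slope in that direction = a·(0.5000) + b·(0.8660) = −0.27523.
Apparent dip = arctan|0.27523| = 15.4° (true dip is 23.3°, so apparent ≤ true as expected).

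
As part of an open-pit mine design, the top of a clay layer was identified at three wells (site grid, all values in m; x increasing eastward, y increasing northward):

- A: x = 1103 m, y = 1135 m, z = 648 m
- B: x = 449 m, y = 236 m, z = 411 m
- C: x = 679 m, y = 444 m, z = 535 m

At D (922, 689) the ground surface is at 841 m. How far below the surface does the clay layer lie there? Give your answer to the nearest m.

184 m

Let the plane be z = a·x + b·y + c.
B−A: −654a − 899b = −237;  C−A: −424a − 691b = −113.
Solving gives a = 0.87902, b = −0.37584.
Then c = 648 − a·1103 − b·1135 = 105.02.
At (922, 689): z_contact = 810.5 − 259.0 + 105.02 = 656.5 m.
Depth below ground = 841 − 656.5 = 184 m.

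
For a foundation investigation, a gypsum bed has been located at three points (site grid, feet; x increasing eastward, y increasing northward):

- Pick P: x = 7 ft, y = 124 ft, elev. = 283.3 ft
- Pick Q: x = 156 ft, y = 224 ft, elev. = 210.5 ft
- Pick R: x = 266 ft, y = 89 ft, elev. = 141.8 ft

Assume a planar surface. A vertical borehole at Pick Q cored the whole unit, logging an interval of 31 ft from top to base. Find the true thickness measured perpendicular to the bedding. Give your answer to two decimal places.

27.26 ft

Let the plane be z = a·x + b·y + c.
Pick Q−Pick P: 149a + 100b = −72.8;  Pick R−Pick P: 259a − 35b = −141.5.
Solving gives a = −0.53665, b = 0.07161.
|∇z| = √(a²+b²) = 0.54141, so dip δ = arctan(0.54141) = 28.43°.
True thickness = vertical thickness × cos δ = 31 × cos 28.43° = 27.26 ft.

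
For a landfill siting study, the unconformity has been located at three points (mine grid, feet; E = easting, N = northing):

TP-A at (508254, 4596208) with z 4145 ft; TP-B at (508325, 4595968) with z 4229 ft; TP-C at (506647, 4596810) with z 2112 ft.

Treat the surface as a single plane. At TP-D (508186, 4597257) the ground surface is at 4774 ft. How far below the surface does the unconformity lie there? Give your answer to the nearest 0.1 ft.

687.1 ft

Let the plane be z = a·E + b·N + c.
TP-B−TP-A: 71a − 240b = 84;  TP-C−TP-A: −1607a + 602b = −2033.
Solving gives a = 1.275309240, b = 0.027278983.
Then c = 4145 − a·508254 − b·4596208 = −769415.90.
At (508186, 4597257): z_contact = 648094.30 + 125408.50 − 769415.90 = 4086.89 ft.
Depth below ground = 4774 − 4086.89 = 687.1 ft.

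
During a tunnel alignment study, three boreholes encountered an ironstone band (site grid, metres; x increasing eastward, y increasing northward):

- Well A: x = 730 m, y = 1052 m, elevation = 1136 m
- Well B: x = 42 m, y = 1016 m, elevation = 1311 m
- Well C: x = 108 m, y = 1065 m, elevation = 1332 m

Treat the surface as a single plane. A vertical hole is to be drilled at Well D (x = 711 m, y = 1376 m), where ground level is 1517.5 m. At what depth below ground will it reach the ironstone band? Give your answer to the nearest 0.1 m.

Let the plane be z = a·x + b·y + c.
Well B−Well A: −688a − 36b = 175;  Well C−Well A: −622a + 13b = 196.
Solving gives a = −0.297773, b = 0.829653.
Then c = 1136 − a·730 − b·1052 = 480.58.
At (711, 1376): z_contact = −211.72 + 1141.60 + 480.58 = 1410.47 m.
Depth below ground = 1517.5 − 1410.47 = 107.0 m.

107.0 m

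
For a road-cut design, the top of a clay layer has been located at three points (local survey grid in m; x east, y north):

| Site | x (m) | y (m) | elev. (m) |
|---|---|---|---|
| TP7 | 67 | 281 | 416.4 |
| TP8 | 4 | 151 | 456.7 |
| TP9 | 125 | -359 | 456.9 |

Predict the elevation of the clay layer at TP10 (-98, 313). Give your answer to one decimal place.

483.9 m

Two edge vectors: TP7→TP8 = (-63, -130, 40.3), TP7→TP9 = (58, -640, 40.5).
Normal n = (TP7→TP8) × (TP7→TP9) = (20527, 4888.9, 47860).
So ∂z/∂x = −n_x/n_z = −0.42890 and ∂z/∂y = −n_y/n_z = −0.10215.
Intercept c from TP7: 416.4 + 28.74 + 28.70 = 473.84.
At (-98, 313): z = 42.0 − 32.0 + 473.84 = 483.9 m.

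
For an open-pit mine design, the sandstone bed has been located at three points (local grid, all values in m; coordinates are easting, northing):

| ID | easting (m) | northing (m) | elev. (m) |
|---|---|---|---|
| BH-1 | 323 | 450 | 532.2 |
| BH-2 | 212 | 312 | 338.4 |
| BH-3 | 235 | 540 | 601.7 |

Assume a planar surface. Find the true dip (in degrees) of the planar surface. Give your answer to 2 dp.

Two edge vectors: BH-1→BH-2 = (-111, -138, -193.8), BH-1→BH-3 = (-88, 90, 69.5).
Normal n = (BH-1→BH-2) × (BH-1→BH-3) = (7851, 24768.9, -22134).
So ∂z/∂easting = −n_x/n_z = 0.35470 and ∂z/∂northing = −n_y/n_z = 1.11904.
Gradient magnitude |∇z| = √(a² + b²) = √(0.12581 + 1.25226) = 1.17391.
True dip = arctan(1.17391) = 49.57°, dipping toward SSW (azimuth ≈ 198°).

49.57°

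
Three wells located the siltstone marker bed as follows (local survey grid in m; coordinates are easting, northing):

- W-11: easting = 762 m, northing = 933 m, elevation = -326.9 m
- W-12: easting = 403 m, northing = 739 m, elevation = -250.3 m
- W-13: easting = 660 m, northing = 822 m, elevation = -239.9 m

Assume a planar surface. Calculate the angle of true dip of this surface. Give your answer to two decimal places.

Two edge vectors: W-11→W-12 = (-359, -194, 76.6), W-11→W-13 = (-102, -111, 87).
Normal n = (W-11→W-12) × (W-11→W-13) = (-8375.4, 23419.8, 20061).
So ∂z/∂easting = −n_x/n_z = 0.41750 and ∂z/∂northing = −n_y/n_z = −1.16743.
Gradient magnitude |∇z| = √(a² + b²) = √(0.17430 + 1.36289) = 1.23984.
True dip = arctan(1.23984) = 51.11°, dipping toward NNW (azimuth ≈ 340°).

51.11°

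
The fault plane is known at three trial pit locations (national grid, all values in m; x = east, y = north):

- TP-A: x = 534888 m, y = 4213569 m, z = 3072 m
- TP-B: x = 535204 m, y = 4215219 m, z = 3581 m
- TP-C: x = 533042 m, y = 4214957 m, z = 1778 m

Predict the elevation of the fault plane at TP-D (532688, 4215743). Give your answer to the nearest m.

1609 m

Let the plane be z = a·x + b·y + c.
TP-B−TP-A: 316a + 1650b = 509;  TP-C−TP-A: −1846a + 1388b = −1294.
Solving gives a = 0.81549303, b = 0.15230558.
Then c = 3072 − a·534888 − b·4213569 = −1074875.49.
At (532688, 4215743): z = 434403.4 + 642081.2 − 1074875.49 = 1609.0 m.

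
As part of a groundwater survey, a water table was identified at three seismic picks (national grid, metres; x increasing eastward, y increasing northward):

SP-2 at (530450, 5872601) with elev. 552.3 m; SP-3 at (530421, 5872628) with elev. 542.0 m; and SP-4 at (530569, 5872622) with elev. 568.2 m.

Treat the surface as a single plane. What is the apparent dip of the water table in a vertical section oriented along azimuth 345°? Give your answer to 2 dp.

Let the plane be z = a·x + b·y + c.
SP-3−SP-2: −29a + 27b = −10.3;  SP-4−SP-2: 119a + 21b = 15.9.
Solving gives a = 0.16892, b = −0.20005.
Unit vector along 345° is (sin 345°, cos 345°) = (-0.2588, 0.9659).
Slope in that direction = a·(-0.2588) + b·(0.9659) = −0.23695.
Apparent dip = arctan|0.23695| = 13.33° (true dip is 14.7°, so apparent ≤ true as expected).

13.33°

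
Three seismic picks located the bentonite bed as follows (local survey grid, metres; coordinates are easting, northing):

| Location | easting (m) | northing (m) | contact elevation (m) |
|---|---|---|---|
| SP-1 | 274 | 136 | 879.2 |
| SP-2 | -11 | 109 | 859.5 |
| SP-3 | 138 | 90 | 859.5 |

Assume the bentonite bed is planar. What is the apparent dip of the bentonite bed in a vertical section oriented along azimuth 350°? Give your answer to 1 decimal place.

16.7°

Two edge vectors: SP-1→SP-2 = (-285, -27, -19.7), SP-1→SP-3 = (-136, -46, -19.7).
Normal n = (SP-1→SP-2) × (SP-1→SP-3) = (-374.3, -2935.3, 9438).
So ∂z/∂easting = −n_x/n_z = 0.03966 and ∂z/∂northing = −n_y/n_z = 0.31101.
Unit vector along 350° is (sin 350°, cos 350°) = (-0.1736, 0.9848).
Slope in that direction = a·(-0.1736) + b·(0.9848) = 0.29940.
Apparent dip = arctan|0.29940| = 16.7° (true dip is 17.4°, so apparent ≤ true as expected).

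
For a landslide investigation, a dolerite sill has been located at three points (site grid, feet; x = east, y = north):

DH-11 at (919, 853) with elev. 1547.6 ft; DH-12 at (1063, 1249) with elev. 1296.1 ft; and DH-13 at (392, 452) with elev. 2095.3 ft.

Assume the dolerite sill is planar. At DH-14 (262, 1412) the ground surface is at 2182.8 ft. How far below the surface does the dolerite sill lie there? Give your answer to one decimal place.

328.9 ft

Two edge vectors: DH-11→DH-12 = (144, 396, -251.5), DH-11→DH-13 = (-527, -401, 547.7).
Normal n = (DH-11→DH-12) × (DH-11→DH-13) = (116037.7, 53671.7, 150948).
So ∂z/∂x = −n_x/n_z = −0.768726 and ∂z/∂y = −n_y/n_z = −0.355564.
Intercept c from DH-11: 1547.6 + 706.46 + 303.30 = 2557.36.
At (262, 1412): z_contact = −201.41 − 502.06 + 2557.36 = 1853.89 ft.
Depth below ground = 2182.8 − 1853.89 = 328.9 ft.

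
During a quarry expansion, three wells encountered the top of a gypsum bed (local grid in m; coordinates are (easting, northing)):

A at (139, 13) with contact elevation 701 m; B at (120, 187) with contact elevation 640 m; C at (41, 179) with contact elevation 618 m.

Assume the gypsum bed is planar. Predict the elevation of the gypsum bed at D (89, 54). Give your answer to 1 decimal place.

672.5 m

Let the plane be z = a·E + b·N + c.
B−A: −19a + 174b = −61;  C−A: −98a + 166b = −83.
Solving gives a = 0.31055, b = −0.31666.
Then c = 701 − a·139 − b·13 = 661.95.
At (89, 54): z = 27.6 − 17.1 + 661.95 = 672.5 m.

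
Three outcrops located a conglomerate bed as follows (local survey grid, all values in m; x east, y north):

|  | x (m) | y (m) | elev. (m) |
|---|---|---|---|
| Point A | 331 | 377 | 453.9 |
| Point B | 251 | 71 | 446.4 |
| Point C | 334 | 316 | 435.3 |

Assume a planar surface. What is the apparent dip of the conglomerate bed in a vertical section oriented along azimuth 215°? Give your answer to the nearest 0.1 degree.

Let the plane be z = a·x + b·y + c.
Point B−Point A: −80a − 306b = −7.5;  Point C−Point A: 3a − 61b = −18.6.
Solving gives a = −0.90274, b = 0.26052.
Unit vector along 215° is (sin 215°, cos 215°) = (-0.5736, -0.8192).
Slope in that direction = a·(-0.5736) + b·(-0.8192) = 0.30439.
Apparent dip = arctan|0.30439| = 16.9° (true dip is 43.2°, so apparent ≤ true as expected).

16.9°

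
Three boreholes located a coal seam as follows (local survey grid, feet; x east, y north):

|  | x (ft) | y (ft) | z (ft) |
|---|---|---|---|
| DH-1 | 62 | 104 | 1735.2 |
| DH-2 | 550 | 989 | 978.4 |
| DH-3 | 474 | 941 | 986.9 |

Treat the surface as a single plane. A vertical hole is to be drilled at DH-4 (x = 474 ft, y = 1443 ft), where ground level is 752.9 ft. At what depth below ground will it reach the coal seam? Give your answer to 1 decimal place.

377.2 ft

Let the plane be z = a·x + b·y + c.
DH-2−DH-1: 488a + 885b = −756.8;  DH-3−DH-1: 412a + 837b = −748.3.
Solving gives a = 0.657083, b = −1.217465.
Then c = 1735.2 − a·62 − b·104 = 1821.08.
At (474, 1443): z_contact = 311.46 − 1756.80 + 1821.08 = 375.73 ft.
Depth below ground = 752.9 − 375.73 = 377.2 ft.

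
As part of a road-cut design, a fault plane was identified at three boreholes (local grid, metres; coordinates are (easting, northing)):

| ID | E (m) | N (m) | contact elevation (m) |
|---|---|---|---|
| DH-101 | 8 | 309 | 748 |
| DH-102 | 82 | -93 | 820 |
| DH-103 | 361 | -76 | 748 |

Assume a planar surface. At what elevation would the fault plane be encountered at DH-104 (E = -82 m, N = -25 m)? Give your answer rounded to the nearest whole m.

Let the plane be z = a·E + b·N + c.
DH-102−DH-101: 74a − 402b = 72;  DH-103−DH-101: 353a − 385b = 0.
Solving gives a = −0.24441, b = −0.22410.
Then c = 748 − a·8 − b·309 = 819.20.
At (-82, -25): z = 20.0 + 5.6 + 819.20 = 844.8 m.

845 m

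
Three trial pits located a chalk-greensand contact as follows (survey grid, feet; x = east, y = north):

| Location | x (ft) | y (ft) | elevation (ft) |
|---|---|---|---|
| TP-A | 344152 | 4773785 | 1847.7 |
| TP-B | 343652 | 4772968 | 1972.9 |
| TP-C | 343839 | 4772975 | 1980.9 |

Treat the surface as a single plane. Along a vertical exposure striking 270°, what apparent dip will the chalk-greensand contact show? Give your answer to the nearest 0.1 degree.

2.8°

Let the plane be z = a·x + b·y + c.
TP-B−TP-A: −500a − 817b = 125.2;  TP-C−TP-A: −313a − 810b = 133.2.
Solving gives a = 0.04965, b = −0.18363.
Unit vector along 270° is (sin 270°, cos 270°) = (-1.0000, -0.0000).
Slope in that direction = a·(-1.0000) + b·(-0.0000) = −0.04965.
Apparent dip = arctan|0.04965| = 2.8° (true dip is 10.8°, so apparent ≤ true as expected).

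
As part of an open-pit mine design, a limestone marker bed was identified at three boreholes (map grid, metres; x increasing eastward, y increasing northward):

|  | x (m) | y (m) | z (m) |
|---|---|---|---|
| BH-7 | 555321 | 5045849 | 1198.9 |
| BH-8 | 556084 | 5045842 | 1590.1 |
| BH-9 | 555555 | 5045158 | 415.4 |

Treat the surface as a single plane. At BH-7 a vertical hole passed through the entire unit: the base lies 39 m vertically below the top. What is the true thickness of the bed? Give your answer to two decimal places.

Let the plane be z = a·x + b·y + c.
BH-8−BH-7: 763a − 7b = 391.2;  BH-9−BH-7: 234a − 691b = −783.5.
Solving gives a = 0.52475, b = 1.31156.
|∇z| = √(a²+b²) = 1.41264, so dip δ = arctan(1.41264) = 54.71°.
True thickness = vertical thickness × cos δ = 39 × cos 54.71° = 22.53 m.

22.53 m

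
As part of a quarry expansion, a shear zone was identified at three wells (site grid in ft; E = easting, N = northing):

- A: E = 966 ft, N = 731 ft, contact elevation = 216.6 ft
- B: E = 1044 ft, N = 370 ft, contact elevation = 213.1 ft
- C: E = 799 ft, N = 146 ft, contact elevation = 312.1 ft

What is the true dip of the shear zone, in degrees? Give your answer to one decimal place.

19.3°

Two edge vectors: A→B = (78, -361, -3.5), A→C = (-167, -585, 95.5).
Normal n = (A→B) × (A→C) = (-36523, -6864.5, -105917).
So ∂z/∂E = −n_x/n_z = −0.34483 and ∂z/∂N = −n_y/n_z = −0.06481.
Gradient magnitude |∇z| = √(a² + b²) = √(0.11891 + 0.00420) = 0.35086.
True dip = arctan(0.35086) = 19.3°, dipping toward E (azimuth ≈ 079°).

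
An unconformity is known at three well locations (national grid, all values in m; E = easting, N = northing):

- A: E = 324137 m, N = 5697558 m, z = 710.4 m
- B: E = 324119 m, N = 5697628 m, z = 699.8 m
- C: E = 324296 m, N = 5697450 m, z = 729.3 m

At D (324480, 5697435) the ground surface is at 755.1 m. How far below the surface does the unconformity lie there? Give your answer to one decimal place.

Two edge vectors: A→B = (-18, 70, -10.6), A→C = (159, -108, 18.9).
Normal n = (A→B) × (A→C) = (178.2, -1345.2, -9186).
So ∂z/∂E = −n_x/n_z = 0.019399086 and ∂z/∂N = −n_y/n_z = −0.146440235.
Intercept c from A: 710.4 − 6287.96 + 834351.73 = 828774.17.
At (324480, 5697435): z_contact = 6294.62 − 834333.72 + 828774.17 = 735.07 m.
Depth below ground = 755.1 − 735.07 = 20.0 m.

20.0 m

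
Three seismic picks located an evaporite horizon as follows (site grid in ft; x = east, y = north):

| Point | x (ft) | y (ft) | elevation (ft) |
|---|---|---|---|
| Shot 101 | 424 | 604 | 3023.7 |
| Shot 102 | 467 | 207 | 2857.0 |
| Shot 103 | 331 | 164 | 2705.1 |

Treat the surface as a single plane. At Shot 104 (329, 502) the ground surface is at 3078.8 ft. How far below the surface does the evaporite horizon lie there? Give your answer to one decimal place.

198.8 ft

Two edge vectors: Shot 101→Shot 102 = (43, -397, -166.7), Shot 101→Shot 103 = (-93, -440, -318.6).
Normal n = (Shot 101→Shot 102) × (Shot 101→Shot 103) = (53136.2, 29202.9, -55841).
So ∂z/∂x = −n_x/n_z = 0.95156 and ∂z/∂y = −n_y/n_z = 0.52297.
Intercept c from Shot 101: 3023.7 − 403.46 − 315.87 = 2304.37.
At (329, 502): z_contact = 313.06 + 262.53 + 2304.37 = 2879.96 ft.
Depth below ground = 3078.8 − 2879.96 = 198.8 ft.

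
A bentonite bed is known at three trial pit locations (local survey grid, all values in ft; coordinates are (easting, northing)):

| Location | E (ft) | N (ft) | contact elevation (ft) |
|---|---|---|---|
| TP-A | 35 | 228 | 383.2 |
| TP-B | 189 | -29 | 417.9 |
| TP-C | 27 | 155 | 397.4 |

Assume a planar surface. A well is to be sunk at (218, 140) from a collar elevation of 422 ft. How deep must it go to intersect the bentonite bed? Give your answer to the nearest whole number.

38 ft

Let the plane be z = a·E + b·N + c.
TP-B−TP-A: 154a − 257b = 34.7;  TP-C−TP-A: −8a − 73b = 14.2.
Solving gives a = −0.08394, b = −0.18532.
Then c = 383.2 − a·35 − b·228 = 428.39.
At (218, 140): z_contact = −18.3 − 25.9 + 428.39 = 384.1 ft.
Depth below ground = 422 − 384.1 = 38 ft.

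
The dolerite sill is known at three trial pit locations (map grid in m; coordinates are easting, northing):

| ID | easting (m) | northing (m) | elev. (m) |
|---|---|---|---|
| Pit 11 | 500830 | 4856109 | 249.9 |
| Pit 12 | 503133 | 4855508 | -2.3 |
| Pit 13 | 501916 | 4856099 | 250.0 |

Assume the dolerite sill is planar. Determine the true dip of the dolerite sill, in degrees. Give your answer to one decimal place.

23.5°

Two edge vectors: Pit 11→Pit 12 = (2303, -601, -252.2), Pit 11→Pit 13 = (1086, -10, 0.1).
Normal n = (Pit 11→Pit 12) × (Pit 11→Pit 13) = (-2582.1, -274119.5, 629656).
So ∂z/∂easting = −n_x/n_z = 0.00410 and ∂z/∂northing = −n_y/n_z = 0.43535.
Gradient magnitude |∇z| = √(a² + b²) = √(0.00002 + 0.18953) = 0.43537.
True dip = arctan(0.43537) = 23.5°, dipping toward S (azimuth ≈ 181°).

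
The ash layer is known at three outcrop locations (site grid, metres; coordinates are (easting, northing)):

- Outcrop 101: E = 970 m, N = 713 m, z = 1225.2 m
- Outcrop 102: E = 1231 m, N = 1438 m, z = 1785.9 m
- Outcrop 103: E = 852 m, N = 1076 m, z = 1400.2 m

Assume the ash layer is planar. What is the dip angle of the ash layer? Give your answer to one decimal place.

Two edge vectors: Outcrop 101→Outcrop 102 = (261, 725, 560.7), Outcrop 101→Outcrop 103 = (-118, 363, 175).
Normal n = (Outcrop 101→Outcrop 102) × (Outcrop 101→Outcrop 103) = (-76659.1, -111837.6, 180293).
So ∂z/∂E = −n_x/n_z = 0.42519 and ∂z/∂N = −n_y/n_z = 0.62031.
Gradient magnitude |∇z| = √(a² + b²) = √(0.18079 + 0.38478) = 0.75205.
True dip = arctan(0.75205) = 36.9°, dipping toward SW (azimuth ≈ 214°).

36.9°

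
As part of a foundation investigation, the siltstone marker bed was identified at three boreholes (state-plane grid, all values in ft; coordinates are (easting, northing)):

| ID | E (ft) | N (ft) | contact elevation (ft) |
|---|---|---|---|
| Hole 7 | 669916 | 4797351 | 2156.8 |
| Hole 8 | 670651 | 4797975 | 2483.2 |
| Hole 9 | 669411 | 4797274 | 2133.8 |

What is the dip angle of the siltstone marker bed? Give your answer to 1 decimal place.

29.8°

Let the plane be z = a·E + b·N + c.
Hole 8−Hole 7: 735a + 624b = 326.4;  Hole 9−Hole 7: −505a − 77b = −23.
Solving gives a = −0.04170, b = 0.57220.
Gradient magnitude |∇z| = √(a² + b²) = √(0.00174 + 0.32741) = 0.57371.
True dip = arctan(0.57371) = 29.8°, dipping toward S (azimuth ≈ 176°).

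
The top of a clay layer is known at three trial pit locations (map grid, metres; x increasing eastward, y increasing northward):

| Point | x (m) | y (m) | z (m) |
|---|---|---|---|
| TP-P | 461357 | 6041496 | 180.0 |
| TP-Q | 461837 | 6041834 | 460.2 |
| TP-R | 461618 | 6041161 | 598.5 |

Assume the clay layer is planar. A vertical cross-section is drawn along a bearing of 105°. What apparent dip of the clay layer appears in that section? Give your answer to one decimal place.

46.3°

Two edge vectors: TP-P→TP-Q = (480, 338, 280.2), TP-P→TP-R = (261, -335, 418.5).
Normal n = (TP-P→TP-Q) × (TP-P→TP-R) = (235320, -127747.8, -249018).
So ∂z/∂x = −n_x/n_z = 0.94499 and ∂z/∂y = −n_y/n_z = −0.51301.
Unit vector along 105° is (sin 105°, cos 105°) = (0.9659, -0.2588).
Slope in that direction = a·(0.9659) + b·(-0.2588) = 1.04557.
Apparent dip = arctan|1.04557| = 46.3° (true dip is 47.1°, so apparent ≤ true as expected).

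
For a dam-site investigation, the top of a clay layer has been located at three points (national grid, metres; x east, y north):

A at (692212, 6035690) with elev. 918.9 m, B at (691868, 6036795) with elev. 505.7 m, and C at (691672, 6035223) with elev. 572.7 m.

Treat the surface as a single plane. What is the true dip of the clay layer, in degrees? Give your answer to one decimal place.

Let the plane be z = a·x + b·y + c.
B−A: −344a + 1105b = −413.2;  C−A: −540a − 467b = −346.2.
Solving gives a = 0.75991, b = −0.13737.
Gradient magnitude |∇z| = √(a² + b²) = √(0.57746 + 0.01887) = 0.77222.
True dip = arctan(0.77222) = 37.7°, dipping toward W (azimuth ≈ 280°).

37.7°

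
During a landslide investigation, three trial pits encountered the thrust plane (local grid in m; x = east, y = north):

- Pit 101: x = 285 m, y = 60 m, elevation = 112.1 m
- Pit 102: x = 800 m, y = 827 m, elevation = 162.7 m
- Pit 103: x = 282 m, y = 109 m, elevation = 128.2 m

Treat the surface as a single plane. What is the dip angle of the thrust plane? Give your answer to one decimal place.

25.3°

Two edge vectors: Pit 101→Pit 102 = (515, 767, 50.6), Pit 101→Pit 103 = (-3, 49, 16.1).
Normal n = (Pit 101→Pit 102) × (Pit 101→Pit 103) = (9869.3, -8443.3, 27536).
So ∂z/∂x = −n_x/n_z = −0.35841 and ∂z/∂y = −n_y/n_z = 0.30663.
Gradient magnitude |∇z| = √(a² + b²) = √(0.12846 + 0.09402) = 0.47168.
True dip = arctan(0.47168) = 25.3°, dipping toward SE (azimuth ≈ 131°).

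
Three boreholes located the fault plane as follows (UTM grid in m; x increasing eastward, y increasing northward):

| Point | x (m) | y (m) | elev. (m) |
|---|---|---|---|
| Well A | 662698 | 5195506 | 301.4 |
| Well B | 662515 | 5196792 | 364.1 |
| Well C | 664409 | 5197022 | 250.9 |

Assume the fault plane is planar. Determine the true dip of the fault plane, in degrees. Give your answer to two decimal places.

4.33°

Two edge vectors: Well A→Well B = (-183, 1286, 62.7), Well A→Well C = (1711, 1516, -50.5).
Normal n = (Well A→Well B) × (Well A→Well C) = (-159996.2, 98038.2, -2477774).
So ∂z/∂x = −n_x/n_z = −0.06457 and ∂z/∂y = −n_y/n_z = 0.03957.
Gradient magnitude |∇z| = √(a² + b²) = √(0.00417 + 0.00157) = 0.07573.
True dip = arctan(0.07573) = 4.33°, dipping toward ESE (azimuth ≈ 121°).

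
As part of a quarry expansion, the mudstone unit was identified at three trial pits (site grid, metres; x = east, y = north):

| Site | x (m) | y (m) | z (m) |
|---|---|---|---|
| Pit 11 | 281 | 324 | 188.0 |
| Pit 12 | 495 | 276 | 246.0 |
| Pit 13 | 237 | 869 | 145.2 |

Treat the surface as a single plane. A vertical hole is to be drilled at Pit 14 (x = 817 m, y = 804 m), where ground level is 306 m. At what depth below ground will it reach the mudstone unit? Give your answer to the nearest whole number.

Let the plane be z = a·x + b·y + c.
Pit 12−Pit 11: 214a − 48b = 58;  Pit 13−Pit 11: −44a + 545b = −42.8.
Solving gives a = 0.25809, b = −0.05770.
Then c = 188 − a·281 − b·324 = 134.17.
At (817, 804): z_contact = 210.9 − 46.4 + 134.17 = 298.6 m.
Depth below ground = 306 − 298.6 = 7 m.

7 m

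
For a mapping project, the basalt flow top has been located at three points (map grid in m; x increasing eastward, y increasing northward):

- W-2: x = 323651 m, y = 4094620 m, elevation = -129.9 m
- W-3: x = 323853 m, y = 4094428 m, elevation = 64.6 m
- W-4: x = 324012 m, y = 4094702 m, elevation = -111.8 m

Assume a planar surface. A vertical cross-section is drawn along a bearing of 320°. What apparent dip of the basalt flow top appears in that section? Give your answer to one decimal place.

Two edge vectors: W-2→W-3 = (202, -192, 194.5), W-2→W-4 = (361, 82, 18.1).
Normal n = (W-2→W-3) × (W-2→W-4) = (-19424.2, 66558.3, 85876).
So ∂z/∂x = −n_x/n_z = 0.22619 and ∂z/∂y = −n_y/n_z = −0.77505.
Unit vector along 320° is (sin 320°, cos 320°) = (-0.6428, 0.7660).
Slope in that direction = a·(-0.6428) + b·(0.7660) = −0.73912.
Apparent dip = arctan|0.73912| = 36.5° (true dip is 38.9°, so apparent ≤ true as expected).

36.5°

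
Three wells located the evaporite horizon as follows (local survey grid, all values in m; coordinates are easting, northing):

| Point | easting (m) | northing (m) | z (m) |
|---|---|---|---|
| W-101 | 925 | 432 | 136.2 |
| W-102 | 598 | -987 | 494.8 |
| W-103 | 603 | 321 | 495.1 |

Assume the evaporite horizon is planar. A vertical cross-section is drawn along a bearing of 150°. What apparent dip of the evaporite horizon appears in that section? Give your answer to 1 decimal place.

Two edge vectors: W-101→W-102 = (-327, -1419, 358.6), W-101→W-103 = (-322, -111, 358.9).
Normal n = (W-101→W-102) × (W-101→W-103) = (-469474.5, 1891.1, -420621).
So ∂z/∂easting = −n_x/n_z = −1.11615 and ∂z/∂northing = −n_y/n_z = 0.00450.
Unit vector along 150° is (sin 150°, cos 150°) = (0.5000, -0.8660).
Slope in that direction = a·(0.5000) + b·(-0.8660) = −0.56197.
Apparent dip = arctan|0.56197| = 29.3° (true dip is 48.1°, so apparent ≤ true as expected).

29.3°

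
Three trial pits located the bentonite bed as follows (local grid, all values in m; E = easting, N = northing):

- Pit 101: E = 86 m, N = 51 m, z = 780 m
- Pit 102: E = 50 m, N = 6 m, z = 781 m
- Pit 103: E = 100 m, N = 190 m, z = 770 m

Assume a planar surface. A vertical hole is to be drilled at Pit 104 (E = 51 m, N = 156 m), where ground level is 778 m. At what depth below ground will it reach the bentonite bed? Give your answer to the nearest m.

9 m

Two edge vectors: Pit 101→Pit 102 = (-36, -45, 1), Pit 101→Pit 103 = (14, 139, -10).
Normal n = (Pit 101→Pit 102) × (Pit 101→Pit 103) = (311, -346, -4374).
So ∂z/∂E = −n_x/n_z = 0.07110 and ∂z/∂N = −n_y/n_z = −0.07910.
Intercept c from Pit 101: 780 − 6.11 + 4.03 = 777.92.
At (51, 156): z_contact = 3.6 − 12.3 + 777.92 = 769.2 m.
Depth below ground = 778 − 769.2 = 9 m.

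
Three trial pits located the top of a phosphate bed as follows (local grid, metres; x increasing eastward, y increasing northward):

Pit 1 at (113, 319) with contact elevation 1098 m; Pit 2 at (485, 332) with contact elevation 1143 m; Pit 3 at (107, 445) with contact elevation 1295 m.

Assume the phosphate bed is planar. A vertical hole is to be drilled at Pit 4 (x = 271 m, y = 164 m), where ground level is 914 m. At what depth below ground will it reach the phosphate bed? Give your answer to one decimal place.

48.4 m

Let the plane be z = a·x + b·y + c.
Pit 2−Pit 1: 372a + 13b = 45;  Pit 3−Pit 1: −6a + 126b = 197.
Solving gives a = 0.06622, b = 1.56665.
Then c = 1098 − a·113 − b·319 = 590.76.
At (271, 164): z_contact = 17.95 + 256.93 + 590.76 = 865.63 m.
Depth below ground = 914 − 865.63 = 48.4 m.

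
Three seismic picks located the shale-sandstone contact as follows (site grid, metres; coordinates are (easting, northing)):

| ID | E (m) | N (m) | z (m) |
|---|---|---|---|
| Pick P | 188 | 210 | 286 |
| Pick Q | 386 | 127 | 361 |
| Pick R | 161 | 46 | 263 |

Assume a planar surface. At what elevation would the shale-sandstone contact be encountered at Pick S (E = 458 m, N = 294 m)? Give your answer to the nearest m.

Two edge vectors: Pick P→Pick Q = (198, -83, 75), Pick P→Pick R = (-27, -164, -23).
Normal n = (Pick P→Pick Q) × (Pick P→Pick R) = (14209, 2529, -34713).
So ∂z/∂E = −n_x/n_z = 0.40933 and ∂z/∂N = −n_y/n_z = 0.07285.
Intercept c from Pick P: 286 − 76.95 − 15.30 = 193.75.
At (458, 294): z = 187.5 + 21.4 + 193.75 = 402.6 m.

403 m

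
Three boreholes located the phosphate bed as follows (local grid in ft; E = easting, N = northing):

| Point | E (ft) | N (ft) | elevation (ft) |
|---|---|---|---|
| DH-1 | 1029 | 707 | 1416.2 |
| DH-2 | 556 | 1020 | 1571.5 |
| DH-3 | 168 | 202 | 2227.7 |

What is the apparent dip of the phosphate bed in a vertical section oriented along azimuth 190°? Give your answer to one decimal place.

30.9°

Let the plane be z = a·E + b·N + c.
DH-2−DH-1: −473a + 313b = 155.3;  DH-3−DH-1: −861a − 505b = 811.5.
Solving gives a = −0.65392, b = −0.49203.
Unit vector along 190° is (sin 190°, cos 190°) = (-0.1736, -0.9848).
Slope in that direction = a·(-0.1736) + b·(-0.9848) = 0.59810.
Apparent dip = arctan|0.59810| = 30.9° (true dip is 39.3°, so apparent ≤ true as expected).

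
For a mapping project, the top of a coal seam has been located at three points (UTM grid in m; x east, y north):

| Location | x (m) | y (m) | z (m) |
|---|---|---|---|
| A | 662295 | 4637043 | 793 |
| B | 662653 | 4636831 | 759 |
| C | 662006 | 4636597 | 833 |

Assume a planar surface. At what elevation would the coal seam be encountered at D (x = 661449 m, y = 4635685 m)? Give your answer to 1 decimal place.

911.2 m

Let the plane be z = a·x + b·y + c.
B−A: 358a − 212b = −34;  C−A: −289a − 446b = 40.
Solving gives a = −0.107017417, b = −0.020340732.
Then c = 793 − a·662295 − b·4637043 = 165990.95.
At (661449, 4635685): z = −70786.6 − 94293.2 + 165990.95 = 911.2 m.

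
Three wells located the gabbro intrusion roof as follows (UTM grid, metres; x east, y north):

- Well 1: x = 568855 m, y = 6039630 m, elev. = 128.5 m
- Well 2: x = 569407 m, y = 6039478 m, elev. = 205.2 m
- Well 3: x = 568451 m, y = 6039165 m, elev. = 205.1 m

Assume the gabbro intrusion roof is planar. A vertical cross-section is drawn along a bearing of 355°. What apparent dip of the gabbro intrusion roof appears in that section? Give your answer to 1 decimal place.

Let the plane be z = a·x + b·y + c.
Well 2−Well 1: 552a − 152b = 76.7;  Well 3−Well 1: −404a − 465b = 76.6.
Solving gives a = 0.07552, b = −0.23035.
Unit vector along 355° is (sin 355°, cos 355°) = (-0.0872, 0.9962).
Slope in that direction = a·(-0.0872) + b·(0.9962) = −0.23605.
Apparent dip = arctan|0.23605| = 13.3° (true dip is 13.6°, so apparent ≤ true as expected).

13.3°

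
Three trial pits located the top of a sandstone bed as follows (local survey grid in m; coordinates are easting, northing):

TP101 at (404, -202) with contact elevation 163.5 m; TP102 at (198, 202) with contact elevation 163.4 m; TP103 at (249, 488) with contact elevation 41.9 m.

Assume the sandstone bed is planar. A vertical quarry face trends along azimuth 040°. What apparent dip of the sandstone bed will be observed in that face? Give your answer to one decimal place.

32.5°

Let the plane be z = a·easting + b·northing + c.
TP102−TP101: −206a + 404b = −0.1;  TP103−TP101: −155a + 690b = −121.6.
Solving gives a = −0.61692, b = −0.31482.
Unit vector along 040° is (sin 40°, cos 40°) = (0.6428, 0.7660).
Slope in that direction = a·(0.6428) + b·(0.7660) = −0.63771.
Apparent dip = arctan|0.63771| = 32.5° (true dip is 34.7°, so apparent ≤ true as expected).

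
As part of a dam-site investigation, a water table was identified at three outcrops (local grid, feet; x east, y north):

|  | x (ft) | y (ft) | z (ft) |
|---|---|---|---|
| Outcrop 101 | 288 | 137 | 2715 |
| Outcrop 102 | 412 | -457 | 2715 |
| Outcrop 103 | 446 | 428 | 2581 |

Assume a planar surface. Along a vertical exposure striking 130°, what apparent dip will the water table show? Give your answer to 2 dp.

21.16°

Two edge vectors: Outcrop 101→Outcrop 102 = (124, -594, 0), Outcrop 101→Outcrop 103 = (158, 291, -134).
Normal n = (Outcrop 101→Outcrop 102) × (Outcrop 101→Outcrop 103) = (79596, 16616, 129936).
So ∂z/∂x = −n_x/n_z = −0.61258 and ∂z/∂y = −n_y/n_z = −0.12788.
Unit vector along 130° is (sin 130°, cos 130°) = (0.7660, -0.6428).
Slope in that direction = a·(0.7660) + b·(-0.6428) = −0.38706.
Apparent dip = arctan|0.38706| = 21.16° (true dip is 32.0°, so apparent ≤ true as expected).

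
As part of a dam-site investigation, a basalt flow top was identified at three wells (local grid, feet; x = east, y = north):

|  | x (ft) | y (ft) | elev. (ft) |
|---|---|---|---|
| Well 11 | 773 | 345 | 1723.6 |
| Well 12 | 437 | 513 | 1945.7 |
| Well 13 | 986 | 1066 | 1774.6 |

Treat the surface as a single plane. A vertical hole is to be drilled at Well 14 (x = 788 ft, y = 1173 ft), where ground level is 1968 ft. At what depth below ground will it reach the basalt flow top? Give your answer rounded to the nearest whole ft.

Let the plane be z = a·x + b·y + c.
Well 12−Well 11: −336a + 168b = 222.1;  Well 13−Well 11: 213a + 721b = 51.
Solving gives a = −0.54512, b = 0.23178.
Then c = 1723.6 − a·773 − b·345 = 2065.02.
At (788, 1173): z_contact = −429.6 + 271.9 + 2065.02 = 1907.3 ft.
Depth below ground = 1968 − 1907.3 = 61 ft.

61 ft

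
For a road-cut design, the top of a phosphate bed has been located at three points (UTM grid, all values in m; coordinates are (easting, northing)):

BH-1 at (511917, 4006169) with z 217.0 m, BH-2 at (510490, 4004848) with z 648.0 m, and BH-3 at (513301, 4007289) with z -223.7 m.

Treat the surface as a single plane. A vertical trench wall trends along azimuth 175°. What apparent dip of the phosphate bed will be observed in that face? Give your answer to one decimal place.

10.1°

Two edge vectors: BH-1→BH-2 = (-1427, -1321, 431), BH-1→BH-3 = (1384, 1120, -440.7).
Normal n = (BH-1→BH-2) × (BH-1→BH-3) = (99444.7, -32374.9, 230024).
So ∂z/∂E = −n_x/n_z = −0.43232 and ∂z/∂N = −n_y/n_z = 0.14075.
Unit vector along 175° is (sin 175°, cos 175°) = (0.0872, -0.9962).
Slope in that direction = a·(0.0872) + b·(-0.9962) = −0.17789.
Apparent dip = arctan|0.17789| = 10.1° (true dip is 24.4°, so apparent ≤ true as expected).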